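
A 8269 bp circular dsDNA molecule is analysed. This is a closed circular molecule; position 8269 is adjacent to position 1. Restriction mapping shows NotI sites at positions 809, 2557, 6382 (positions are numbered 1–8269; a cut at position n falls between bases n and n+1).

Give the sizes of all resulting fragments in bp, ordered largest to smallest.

3825, 2696, 1748 bp

Circular molecule, 3 cuts → 3 fragments:
  2557 − 809 = 1748 bp
  6382 − 2557 = 3825 bp
  wrap: 8269 − 6382 + 809 = 2696 bp
Sorted largest to smallest: 3825, 2696, 1748 bp.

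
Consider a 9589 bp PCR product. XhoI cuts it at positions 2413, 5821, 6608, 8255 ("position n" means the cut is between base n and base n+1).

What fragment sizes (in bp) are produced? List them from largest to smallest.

3408, 2413, 1647, 1334, 787 bp

Linear molecule, 4 cuts → 5 fragments:
  2413 − 0 = 2413 bp
  5821 − 2413 = 3408 bp
  6608 − 5821 = 787 bp
  8255 − 6608 = 1647 bp
  9589 − 8255 = 1334 bp
Sorted largest to smallest: 3408, 2413, 1647, 1334, 787 bp.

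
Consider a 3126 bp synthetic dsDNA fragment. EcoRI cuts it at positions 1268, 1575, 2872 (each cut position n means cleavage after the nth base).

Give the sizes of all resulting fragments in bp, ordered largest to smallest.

1297, 1268, 307, 254 bp

Linear molecule, 3 cuts → 4 fragments:
  1268 − 0 = 1268 bp
  1575 − 1268 = 307 bp
  2872 − 1575 = 1297 bp
  3126 − 2872 = 254 bp
Sorted largest to smallest: 1297, 1268, 307, 254 bp.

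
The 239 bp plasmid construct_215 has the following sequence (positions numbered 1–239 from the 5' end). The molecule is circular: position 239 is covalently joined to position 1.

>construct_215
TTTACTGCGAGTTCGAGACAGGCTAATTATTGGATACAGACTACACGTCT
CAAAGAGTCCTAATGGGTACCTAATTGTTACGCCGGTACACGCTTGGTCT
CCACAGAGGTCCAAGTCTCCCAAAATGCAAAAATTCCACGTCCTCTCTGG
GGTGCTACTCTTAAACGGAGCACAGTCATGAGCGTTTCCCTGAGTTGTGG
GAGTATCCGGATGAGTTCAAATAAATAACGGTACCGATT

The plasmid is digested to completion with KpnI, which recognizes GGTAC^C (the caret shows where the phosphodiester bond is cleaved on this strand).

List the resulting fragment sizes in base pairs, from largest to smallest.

KpnI sites (GGTACC) start at positions 66, 230.
KpnI cuts after base 5 of each site (before the last base), so after positions 70, 234.
Circular molecule, 2 cuts → 2 fragments:
  71–234 → 164 bp
  235–239 then 1–70 → 5 + 70 = 75 bp
Sorted largest to smallest: 164, 75 bp.

164, 75 bp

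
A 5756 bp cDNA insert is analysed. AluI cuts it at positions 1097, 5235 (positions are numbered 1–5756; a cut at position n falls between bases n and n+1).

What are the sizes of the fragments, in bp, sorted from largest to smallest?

4138, 1097, 521 bp

Linear molecule, 2 cuts → 3 fragments:
  1097 − 0 = 1097 bp
  5235 − 1097 = 4138 bp
  5756 − 5235 = 521 bp
Sorted largest to smallest: 4138, 1097, 521 bp.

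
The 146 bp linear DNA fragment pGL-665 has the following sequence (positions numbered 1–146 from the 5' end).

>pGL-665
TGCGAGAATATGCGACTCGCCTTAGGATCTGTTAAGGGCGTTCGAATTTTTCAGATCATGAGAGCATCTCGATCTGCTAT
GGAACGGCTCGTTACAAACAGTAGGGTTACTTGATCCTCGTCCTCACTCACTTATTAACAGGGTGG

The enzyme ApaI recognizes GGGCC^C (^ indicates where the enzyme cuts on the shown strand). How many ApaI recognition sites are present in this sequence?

No occurrence of GGGCCC is present in the sequence.
ApaI does not cut: 0 sites.

0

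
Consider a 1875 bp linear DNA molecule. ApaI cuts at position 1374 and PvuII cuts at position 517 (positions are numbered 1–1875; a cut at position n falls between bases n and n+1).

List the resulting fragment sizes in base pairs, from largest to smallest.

Combined cut positions (sorted): 517, 1374.
Linear molecule, 2 cuts → 3 fragments:
  517 − 0 = 517 bp
  1374 − 517 = 857 bp
  1875 − 1374 = 501 bp
Sorted largest to smallest: 857, 517, 501 bp.

857, 517, 501 bp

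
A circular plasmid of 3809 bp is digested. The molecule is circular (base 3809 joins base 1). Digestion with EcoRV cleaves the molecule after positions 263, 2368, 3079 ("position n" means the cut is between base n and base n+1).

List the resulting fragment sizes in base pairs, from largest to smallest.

2105, 993, 711 bp

Circular molecule, 3 cuts → 3 fragments:
  2368 − 263 = 2105 bp
  3079 − 2368 = 711 bp
  wrap: 3809 − 3079 + 263 = 993 bp
Sorted largest to smallest: 2105, 993, 711 bp.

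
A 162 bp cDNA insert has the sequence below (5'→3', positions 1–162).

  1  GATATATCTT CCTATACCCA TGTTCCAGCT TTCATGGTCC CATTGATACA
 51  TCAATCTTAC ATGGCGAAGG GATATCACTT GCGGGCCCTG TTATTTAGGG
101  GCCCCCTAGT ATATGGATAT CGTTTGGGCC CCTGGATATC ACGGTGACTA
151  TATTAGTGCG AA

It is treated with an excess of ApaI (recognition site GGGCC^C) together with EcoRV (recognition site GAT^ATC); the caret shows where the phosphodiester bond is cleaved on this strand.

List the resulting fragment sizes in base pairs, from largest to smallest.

73, 25, 16, 15, 14, 12, 7 bp

ApaI sites (GGGCCC) start at positions 83, 99, 126.
ApaI cuts after base 5 of each site (before the last base), so after positions 87, 103, 130.
EcoRV sites (GATATC) start at positions 71, 116, 135.
EcoRV cuts after base 3 of each site, so after positions 73, 118, 137.
Combined cut positions: 73, 87, 103, 118, 130, 137.
Linear molecule, 6 cuts → 7 fragments:
  1–73 → 73 bp
  74–87 → 14 bp
  88–103 → 16 bp
  104–118 → 15 bp
  119–130 → 12 bp
  131–137 → 7 bp
  138–162 → 25 bp
Sorted largest to smallest: 73, 25, 16, 15, 14, 12, 7 bp.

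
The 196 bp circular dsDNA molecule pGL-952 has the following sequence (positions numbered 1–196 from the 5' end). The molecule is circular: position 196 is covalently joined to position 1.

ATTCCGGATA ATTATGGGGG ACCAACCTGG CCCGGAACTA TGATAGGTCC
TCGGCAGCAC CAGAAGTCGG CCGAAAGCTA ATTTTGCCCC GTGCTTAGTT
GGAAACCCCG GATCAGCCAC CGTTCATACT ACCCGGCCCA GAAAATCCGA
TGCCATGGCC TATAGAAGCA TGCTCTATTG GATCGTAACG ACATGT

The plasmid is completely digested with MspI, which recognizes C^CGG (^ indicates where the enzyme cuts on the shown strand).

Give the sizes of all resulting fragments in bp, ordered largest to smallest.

MspI sites (CCGG) start at positions 4, 32, 108, 133.
MspI cuts after the first base of each site, so after positions 4, 32, 108, 133.
Circular molecule, 4 cuts → 4 fragments:
  5–32 → 28 bp
  33–108 → 76 bp
  109–133 → 25 bp
  134–196 then 1–4 → 63 + 4 = 67 bp
Sorted largest to smallest: 76, 67, 28, 25 bp.

76, 67, 28, 25 bp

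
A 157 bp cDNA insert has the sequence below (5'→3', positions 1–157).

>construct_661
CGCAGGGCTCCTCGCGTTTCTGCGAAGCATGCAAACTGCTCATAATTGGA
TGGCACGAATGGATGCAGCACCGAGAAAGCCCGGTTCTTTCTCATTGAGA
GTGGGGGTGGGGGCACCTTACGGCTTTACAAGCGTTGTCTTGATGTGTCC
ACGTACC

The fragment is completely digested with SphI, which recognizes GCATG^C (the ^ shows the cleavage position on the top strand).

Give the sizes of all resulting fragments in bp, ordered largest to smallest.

126, 31 bp

The SphI site (GCATGC) starts at position 27.
SphI cuts after base 5 of each site (before the last base), so after position 31.
Linear molecule, 1 cut → 2 fragments:
  1–31 → 31 bp
  32–157 → 126 bp
Sorted largest to smallest: 126, 31 bp.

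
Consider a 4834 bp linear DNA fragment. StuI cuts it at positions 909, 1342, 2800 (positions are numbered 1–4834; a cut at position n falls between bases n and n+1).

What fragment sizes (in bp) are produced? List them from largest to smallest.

Linear molecule, 3 cuts → 4 fragments:
  909 − 0 = 909 bp
  1342 − 909 = 433 bp
  2800 − 1342 = 1458 bp
  4834 − 2800 = 2034 bp
Sorted largest to smallest: 2034, 1458, 909, 433 bp.

2034, 1458, 909, 433 bp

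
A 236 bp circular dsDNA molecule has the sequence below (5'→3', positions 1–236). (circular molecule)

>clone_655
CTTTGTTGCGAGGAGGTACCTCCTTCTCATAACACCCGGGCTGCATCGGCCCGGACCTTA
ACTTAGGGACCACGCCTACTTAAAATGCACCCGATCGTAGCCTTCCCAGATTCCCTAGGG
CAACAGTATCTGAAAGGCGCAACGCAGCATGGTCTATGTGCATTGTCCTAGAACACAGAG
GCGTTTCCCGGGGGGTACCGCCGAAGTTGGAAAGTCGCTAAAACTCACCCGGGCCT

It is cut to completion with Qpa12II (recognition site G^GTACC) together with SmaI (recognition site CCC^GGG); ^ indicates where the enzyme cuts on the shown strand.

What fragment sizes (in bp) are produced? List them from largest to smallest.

152, 36, 22, 21, 5 bp

Qpa12II sites (GGTACC) start at positions 15, 194.
Qpa12II cuts after the first base of each site, so after positions 15, 194.
SmaI sites (CCCGGG) start at positions 35, 187, 228.
SmaI cuts after base 3 of each site, so after positions 37, 189, 230.
Combined cut positions: 15, 37, 189, 194, 230.
Circular molecule, 5 cuts → 5 fragments:
  16–37 → 22 bp
  38–189 → 152 bp
  190–194 → 5 bp
  195–230 → 36 bp
  231–236 then 1–15 → 6 + 15 = 21 bp
Sorted largest to smallest: 152, 36, 22, 21, 5 bp.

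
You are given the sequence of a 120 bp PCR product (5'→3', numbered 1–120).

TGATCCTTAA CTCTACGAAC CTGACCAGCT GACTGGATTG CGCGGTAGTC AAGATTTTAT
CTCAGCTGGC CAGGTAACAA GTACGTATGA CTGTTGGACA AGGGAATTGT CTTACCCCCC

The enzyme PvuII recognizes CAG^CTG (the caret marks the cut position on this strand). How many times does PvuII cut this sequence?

CAGCTG occurs starting at positions 26, 63.
PvuII cuts at 2 sites.

2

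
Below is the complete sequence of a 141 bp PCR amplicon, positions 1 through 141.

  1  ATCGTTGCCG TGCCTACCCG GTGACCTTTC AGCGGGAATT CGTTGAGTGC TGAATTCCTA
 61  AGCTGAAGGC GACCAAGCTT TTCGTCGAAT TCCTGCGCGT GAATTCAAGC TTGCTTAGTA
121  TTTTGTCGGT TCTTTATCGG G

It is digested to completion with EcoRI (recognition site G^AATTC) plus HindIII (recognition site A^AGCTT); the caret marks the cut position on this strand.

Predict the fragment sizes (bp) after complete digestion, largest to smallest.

EcoRI sites (GAATTC) start at positions 36, 52, 87, 101.
EcoRI cuts after the first base of each site, so after positions 36, 52, 87, 101.
HindIII sites (AAGCTT) start at positions 75, 107.
HindIII cuts after the first base of each site, so after positions 75, 107.
Combined cut positions: 36, 52, 75, 87, 101, 107.
Linear molecule, 6 cuts → 7 fragments:
  1–36 → 36 bp
  37–52 → 16 bp
  53–75 → 23 bp
  76–87 → 12 bp
  88–101 → 14 bp
  102–107 → 6 bp
  108–141 → 34 bp
Sorted largest to smallest: 36, 34, 23, 16, 14, 12, 6 bp.

36, 34, 23, 16, 14, 12, 6 bp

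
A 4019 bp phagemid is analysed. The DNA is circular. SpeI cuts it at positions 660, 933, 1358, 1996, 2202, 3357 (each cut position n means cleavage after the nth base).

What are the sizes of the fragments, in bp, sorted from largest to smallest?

1322, 1155, 638, 425, 273, 206 bp

Circular molecule, 6 cuts → 6 fragments:
  933 − 660 = 273 bp
  1358 − 933 = 425 bp
  1996 − 1358 = 638 bp
  2202 − 1996 = 206 bp
  3357 − 2202 = 1155 bp
  wrap: 4019 − 3357 + 660 = 1322 bp
Sorted largest to smallest: 1322, 1155, 638, 425, 273, 206 bp.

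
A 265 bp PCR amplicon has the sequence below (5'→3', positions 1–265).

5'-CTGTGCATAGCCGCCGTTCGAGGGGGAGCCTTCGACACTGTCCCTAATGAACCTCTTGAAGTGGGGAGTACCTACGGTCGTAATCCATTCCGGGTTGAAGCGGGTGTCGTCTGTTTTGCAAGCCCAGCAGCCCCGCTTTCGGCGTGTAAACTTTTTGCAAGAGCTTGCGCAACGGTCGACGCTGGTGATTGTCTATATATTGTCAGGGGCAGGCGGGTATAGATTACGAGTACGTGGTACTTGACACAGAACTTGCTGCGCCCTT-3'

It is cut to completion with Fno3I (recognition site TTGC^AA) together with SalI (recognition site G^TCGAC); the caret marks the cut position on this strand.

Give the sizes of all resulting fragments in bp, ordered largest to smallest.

Fno3I sites (TTGCAA) start at positions 116, 155.
Fno3I cuts after base 4 of each site, so after positions 119, 158.
The SalI site (GTCGAC) starts at position 175.
SalI cuts after the first base of each site, so after position 175.
Combined cut positions: 119, 158, 175.
Linear molecule, 3 cuts → 4 fragments:
  1–119 → 119 bp
  120–158 → 39 bp
  159–175 → 17 bp
  176–265 → 90 bp
Sorted largest to smallest: 119, 90, 39, 17 bp.

119, 90, 39, 17 bp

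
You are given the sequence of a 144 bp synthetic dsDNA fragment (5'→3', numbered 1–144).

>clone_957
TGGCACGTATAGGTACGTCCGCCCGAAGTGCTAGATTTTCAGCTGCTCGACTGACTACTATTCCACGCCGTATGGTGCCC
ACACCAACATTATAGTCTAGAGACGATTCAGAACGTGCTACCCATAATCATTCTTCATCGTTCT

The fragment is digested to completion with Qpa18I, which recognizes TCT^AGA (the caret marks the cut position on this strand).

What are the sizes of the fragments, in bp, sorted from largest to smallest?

The Qpa18I site (TCTAGA) starts at position 96.
Qpa18I cuts after base 3 of each site, so after position 98.
Linear molecule, 1 cut → 2 fragments:
  1–98 → 98 bp
  99–144 → 46 bp
Sorted largest to smallest: 98, 46 bp.

98, 46 bp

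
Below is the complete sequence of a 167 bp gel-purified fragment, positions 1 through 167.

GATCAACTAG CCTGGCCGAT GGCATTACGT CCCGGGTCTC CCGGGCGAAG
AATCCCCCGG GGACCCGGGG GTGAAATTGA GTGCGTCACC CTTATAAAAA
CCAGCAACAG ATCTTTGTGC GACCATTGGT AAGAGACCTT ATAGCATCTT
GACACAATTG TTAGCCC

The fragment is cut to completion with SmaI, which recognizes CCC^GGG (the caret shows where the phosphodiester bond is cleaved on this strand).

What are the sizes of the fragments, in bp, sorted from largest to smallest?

SmaI sites (CCCGGG) start at positions 31, 40, 56, 64.
SmaI cuts after base 3 of each site, so after positions 33, 42, 58, 66.
Linear molecule, 4 cuts → 5 fragments:
  1–33 → 33 bp
  34–42 → 9 bp
  43–58 → 16 bp
  59–66 → 8 bp
  67–167 → 101 bp
Sorted largest to smallest: 101, 33, 16, 9, 8 bp.

101, 33, 16, 9, 8 bp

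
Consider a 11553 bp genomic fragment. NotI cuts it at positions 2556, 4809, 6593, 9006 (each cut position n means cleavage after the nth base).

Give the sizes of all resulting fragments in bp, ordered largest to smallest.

2556, 2547, 2413, 2253, 1784 bp

Linear molecule, 4 cuts → 5 fragments:
  2556 − 0 = 2556 bp
  4809 − 2556 = 2253 bp
  6593 − 4809 = 1784 bp
  9006 − 6593 = 2413 bp
  11553 − 9006 = 2547 bp
Sorted largest to smallest: 2556, 2547, 2413, 2253, 1784 bp.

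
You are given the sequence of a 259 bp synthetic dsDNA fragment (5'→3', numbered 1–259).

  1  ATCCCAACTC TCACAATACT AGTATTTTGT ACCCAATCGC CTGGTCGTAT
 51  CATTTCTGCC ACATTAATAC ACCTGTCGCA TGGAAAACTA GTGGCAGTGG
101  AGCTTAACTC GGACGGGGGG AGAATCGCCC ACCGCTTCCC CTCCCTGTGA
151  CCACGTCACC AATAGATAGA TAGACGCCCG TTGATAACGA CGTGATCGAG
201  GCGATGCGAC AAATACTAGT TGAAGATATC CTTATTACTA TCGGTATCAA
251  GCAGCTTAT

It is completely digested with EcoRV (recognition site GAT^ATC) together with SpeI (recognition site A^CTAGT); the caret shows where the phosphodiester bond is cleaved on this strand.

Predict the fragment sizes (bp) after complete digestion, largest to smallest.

128, 69, 32, 18, 12 bp

The EcoRV site (GATATC) starts at position 225.
EcoRV cuts after base 3 of each site, so after position 227.
SpeI sites (ACTAGT) start at positions 18, 87, 215.
SpeI cuts after the first base of each site, so after positions 18, 87, 215.
Combined cut positions: 18, 87, 215, 227.
Linear molecule, 4 cuts → 5 fragments:
  1–18 → 18 bp
  19–87 → 69 bp
  88–215 → 128 bp
  216–227 → 12 bp
  228–259 → 32 bp
Sorted largest to smallest: 128, 69, 32, 18, 12 bp.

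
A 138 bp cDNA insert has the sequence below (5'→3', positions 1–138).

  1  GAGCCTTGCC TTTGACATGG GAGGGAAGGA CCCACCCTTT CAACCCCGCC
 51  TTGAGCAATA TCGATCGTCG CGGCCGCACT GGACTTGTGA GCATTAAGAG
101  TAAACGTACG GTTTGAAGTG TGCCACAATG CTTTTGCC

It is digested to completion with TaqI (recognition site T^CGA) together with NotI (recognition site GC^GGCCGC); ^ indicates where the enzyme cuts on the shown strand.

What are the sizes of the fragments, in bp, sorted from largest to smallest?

The TaqI site (TCGA) starts at position 61.
TaqI cuts after the first base of each site, so after position 61.
The NotI site (GCGGCCGC) starts at position 70.
NotI cuts after base 2 of each site, so after position 71.
Combined cut positions: 61, 71.
Linear molecule, 2 cuts → 3 fragments:
  1–61 → 61 bp
  62–71 → 10 bp
  72–138 → 67 bp
Sorted largest to smallest: 67, 61, 10 bp.

67, 61, 10 bp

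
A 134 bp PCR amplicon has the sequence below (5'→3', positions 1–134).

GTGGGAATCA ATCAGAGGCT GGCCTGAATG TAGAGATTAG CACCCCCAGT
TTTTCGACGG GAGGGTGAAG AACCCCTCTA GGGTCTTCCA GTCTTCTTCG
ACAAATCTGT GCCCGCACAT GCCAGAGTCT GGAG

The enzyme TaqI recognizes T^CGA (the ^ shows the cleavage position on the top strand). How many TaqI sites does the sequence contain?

TCGA occurs starting at positions 54, 98.
TaqI cuts at 2 sites.

2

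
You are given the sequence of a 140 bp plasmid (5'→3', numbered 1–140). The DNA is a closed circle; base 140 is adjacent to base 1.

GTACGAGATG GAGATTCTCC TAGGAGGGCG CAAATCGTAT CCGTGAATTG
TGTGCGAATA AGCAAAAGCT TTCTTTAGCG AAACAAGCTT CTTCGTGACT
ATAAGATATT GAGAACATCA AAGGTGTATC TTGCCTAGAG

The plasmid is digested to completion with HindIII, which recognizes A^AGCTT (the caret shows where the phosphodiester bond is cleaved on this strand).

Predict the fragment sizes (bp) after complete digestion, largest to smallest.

HindIII sites (AAGCTT) start at positions 66, 85.
HindIII cuts after the first base of each site, so after positions 66, 85.
Circular molecule, 2 cuts → 2 fragments:
  67–85 → 19 bp
  86–140 then 1–66 → 55 + 66 = 121 bp
Sorted largest to smallest: 121, 19 bp.

121, 19 bp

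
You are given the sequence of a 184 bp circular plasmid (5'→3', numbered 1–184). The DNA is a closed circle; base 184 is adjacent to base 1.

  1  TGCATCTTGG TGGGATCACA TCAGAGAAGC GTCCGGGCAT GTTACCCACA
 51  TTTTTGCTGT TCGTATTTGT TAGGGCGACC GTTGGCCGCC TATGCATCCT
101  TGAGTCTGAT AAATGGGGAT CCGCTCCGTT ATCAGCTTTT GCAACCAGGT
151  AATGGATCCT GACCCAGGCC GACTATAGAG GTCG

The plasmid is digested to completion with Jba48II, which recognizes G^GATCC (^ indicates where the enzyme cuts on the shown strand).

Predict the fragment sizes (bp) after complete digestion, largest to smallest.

147, 37 bp

Jba48II sites (GGATCC) start at positions 117, 154.
Jba48II cuts after the first base of each site, so after positions 117, 154.
Circular molecule, 2 cuts → 2 fragments:
  118–154 → 37 bp
  155–184 then 1–117 → 30 + 117 = 147 bp
Sorted largest to smallest: 147, 37 bp.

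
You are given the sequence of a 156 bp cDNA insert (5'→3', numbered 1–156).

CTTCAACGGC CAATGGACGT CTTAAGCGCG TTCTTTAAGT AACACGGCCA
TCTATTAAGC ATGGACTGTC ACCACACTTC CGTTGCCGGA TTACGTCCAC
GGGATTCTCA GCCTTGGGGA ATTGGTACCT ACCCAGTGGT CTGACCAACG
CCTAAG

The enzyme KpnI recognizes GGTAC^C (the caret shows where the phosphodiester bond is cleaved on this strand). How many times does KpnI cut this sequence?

GGTACC occurs starting at position 124.
KpnI cuts at 1 site.

1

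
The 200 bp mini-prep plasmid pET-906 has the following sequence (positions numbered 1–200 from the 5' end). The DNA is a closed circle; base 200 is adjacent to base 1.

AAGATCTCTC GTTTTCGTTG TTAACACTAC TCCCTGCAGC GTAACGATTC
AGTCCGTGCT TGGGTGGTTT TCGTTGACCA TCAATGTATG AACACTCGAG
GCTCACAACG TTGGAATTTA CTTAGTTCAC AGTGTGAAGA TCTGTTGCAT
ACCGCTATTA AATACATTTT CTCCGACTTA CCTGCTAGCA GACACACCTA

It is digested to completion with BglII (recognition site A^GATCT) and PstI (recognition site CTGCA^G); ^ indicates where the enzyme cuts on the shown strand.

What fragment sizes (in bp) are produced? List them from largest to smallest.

BglII sites (AGATCT) start at positions 2, 138.
BglII cuts after the first base of each site, so after positions 2, 138.
The PstI site (CTGCAG) starts at position 34.
PstI cuts after base 5 of each site (before the last base), so after position 38.
Combined cut positions: 2, 38, 138.
Circular molecule, 3 cuts → 3 fragments:
  3–38 → 36 bp
  39–138 → 100 bp
  139–200 then 1–2 → 62 + 2 = 64 bp
Sorted largest to smallest: 100, 64, 36 bp.

100, 64, 36 bp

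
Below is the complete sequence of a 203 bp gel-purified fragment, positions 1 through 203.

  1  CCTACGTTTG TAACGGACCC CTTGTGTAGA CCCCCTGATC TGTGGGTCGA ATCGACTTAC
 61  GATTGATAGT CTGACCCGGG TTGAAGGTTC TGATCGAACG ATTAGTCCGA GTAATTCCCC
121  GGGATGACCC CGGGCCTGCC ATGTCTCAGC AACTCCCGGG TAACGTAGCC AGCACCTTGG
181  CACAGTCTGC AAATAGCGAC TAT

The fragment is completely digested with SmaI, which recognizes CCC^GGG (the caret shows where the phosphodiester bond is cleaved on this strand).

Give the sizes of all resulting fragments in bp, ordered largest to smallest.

SmaI sites (CCCGGG) start at positions 75, 118, 129, 155.
SmaI cuts after base 3 of each site, so after positions 77, 120, 131, 157.
Linear molecule, 4 cuts → 5 fragments:
  1–77 → 77 bp
  78–120 → 43 bp
  121–131 → 11 bp
  132–157 → 26 bp
  158–203 → 46 bp
Sorted largest to smallest: 77, 46, 43, 26, 11 bp.

77, 46, 43, 26, 11 bp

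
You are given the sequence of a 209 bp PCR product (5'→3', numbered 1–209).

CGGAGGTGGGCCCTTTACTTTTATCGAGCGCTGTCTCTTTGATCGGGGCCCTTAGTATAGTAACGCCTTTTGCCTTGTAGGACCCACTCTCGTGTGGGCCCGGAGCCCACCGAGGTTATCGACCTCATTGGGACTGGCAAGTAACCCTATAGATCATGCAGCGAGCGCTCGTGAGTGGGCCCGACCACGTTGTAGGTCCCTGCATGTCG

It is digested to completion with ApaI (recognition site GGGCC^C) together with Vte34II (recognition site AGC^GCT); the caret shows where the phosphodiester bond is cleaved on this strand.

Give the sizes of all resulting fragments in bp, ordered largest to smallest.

ApaI sites (GGGCCC) start at positions 8, 46, 96, 177.
ApaI cuts after base 5 of each site (before the last base), so after positions 12, 50, 100, 181.
Vte34II sites (AGCGCT) start at positions 27, 164.
Vte34II cuts after base 3 of each site, so after positions 29, 166.
Combined cut positions: 12, 29, 50, 100, 166, 181.
Linear molecule, 6 cuts → 7 fragments:
  1–12 → 12 bp
  13–29 → 17 bp
  30–50 → 21 bp
  51–100 → 50 bp
  101–166 → 66 bp
  167–181 → 15 bp
  182–209 → 28 bp
Sorted largest to smallest: 66, 50, 28, 21, 17, 15, 12 bp.

66, 50, 28, 21, 17, 15, 12 bp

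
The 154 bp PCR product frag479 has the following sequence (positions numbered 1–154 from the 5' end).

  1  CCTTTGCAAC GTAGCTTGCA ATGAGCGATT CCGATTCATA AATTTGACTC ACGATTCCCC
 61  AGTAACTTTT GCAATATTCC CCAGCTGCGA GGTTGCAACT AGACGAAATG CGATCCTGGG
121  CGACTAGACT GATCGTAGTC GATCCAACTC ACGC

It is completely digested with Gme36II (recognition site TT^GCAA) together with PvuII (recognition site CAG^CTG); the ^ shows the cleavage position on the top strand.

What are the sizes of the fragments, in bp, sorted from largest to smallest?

Gme36II sites (TTGCAA) start at positions 4, 16, 69, 93.
Gme36II cuts after base 2 of each site, so after positions 5, 17, 70, 94.
The PvuII site (CAGCTG) starts at position 82.
PvuII cuts after base 3 of each site, so after position 84.
Combined cut positions: 5, 17, 70, 84, 94.
Linear molecule, 5 cuts → 6 fragments:
  1–5 → 5 bp
  6–17 → 12 bp
  18–70 → 53 bp
  71–84 → 14 bp
  85–94 → 10 bp
  95–154 → 60 bp
Sorted largest to smallest: 60, 53, 14, 12, 10, 5 bp.

60, 53, 14, 12, 10, 5 bp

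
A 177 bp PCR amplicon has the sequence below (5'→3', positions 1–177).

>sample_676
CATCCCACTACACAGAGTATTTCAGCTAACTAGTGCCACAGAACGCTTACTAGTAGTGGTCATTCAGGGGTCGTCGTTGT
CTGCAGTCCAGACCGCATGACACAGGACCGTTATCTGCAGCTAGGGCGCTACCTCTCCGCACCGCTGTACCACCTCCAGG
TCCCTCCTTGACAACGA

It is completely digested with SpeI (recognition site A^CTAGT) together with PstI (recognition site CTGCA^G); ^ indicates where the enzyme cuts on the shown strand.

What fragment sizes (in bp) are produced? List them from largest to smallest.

58, 36, 34, 29, 20 bp

SpeI sites (ACTAGT) start at positions 29, 49.
SpeI cuts after the first base of each site, so after positions 29, 49.
PstI sites (CTGCAG) start at positions 81, 115.
PstI cuts after base 5 of each site (before the last base), so after positions 85, 119.
Combined cut positions: 29, 49, 85, 119.
Linear molecule, 4 cuts → 5 fragments:
  1–29 → 29 bp
  30–49 → 20 bp
  50–85 → 36 bp
  86–119 → 34 bp
  120–177 → 58 bp
Sorted largest to smallest: 58, 36, 34, 29, 20 bp.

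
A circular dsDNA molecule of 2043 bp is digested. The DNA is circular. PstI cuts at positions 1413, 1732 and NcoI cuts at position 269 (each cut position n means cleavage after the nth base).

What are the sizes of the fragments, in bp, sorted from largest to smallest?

Combined cut positions (sorted): 269, 1413, 1732.
Circular molecule, 3 cuts → 3 fragments:
  1413 − 269 = 1144 bp
  1732 − 1413 = 319 bp
  wrap: 2043 − 1732 + 269 = 580 bp
Sorted largest to smallest: 1144, 580, 319 bp.

1144, 580, 319 bp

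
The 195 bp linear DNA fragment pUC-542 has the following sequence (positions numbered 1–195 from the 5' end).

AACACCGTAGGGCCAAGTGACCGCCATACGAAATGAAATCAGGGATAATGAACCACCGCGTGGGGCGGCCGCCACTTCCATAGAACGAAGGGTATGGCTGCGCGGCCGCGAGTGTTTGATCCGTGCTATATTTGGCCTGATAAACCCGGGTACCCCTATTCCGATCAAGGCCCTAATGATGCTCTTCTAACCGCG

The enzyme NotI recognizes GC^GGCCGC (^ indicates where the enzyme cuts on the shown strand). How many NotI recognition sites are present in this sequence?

2

GCGGCCGC occurs starting at positions 65, 102.
NotI cuts at 2 sites.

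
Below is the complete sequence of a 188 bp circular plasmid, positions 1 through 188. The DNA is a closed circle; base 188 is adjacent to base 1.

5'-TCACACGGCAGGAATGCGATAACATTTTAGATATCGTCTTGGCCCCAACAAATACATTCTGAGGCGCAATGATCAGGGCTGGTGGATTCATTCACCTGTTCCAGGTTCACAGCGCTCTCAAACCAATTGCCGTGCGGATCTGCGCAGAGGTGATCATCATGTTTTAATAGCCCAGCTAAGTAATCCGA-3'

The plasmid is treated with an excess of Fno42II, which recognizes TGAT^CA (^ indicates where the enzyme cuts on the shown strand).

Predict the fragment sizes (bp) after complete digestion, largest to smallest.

Fno42II sites (TGATCA) start at positions 70, 151.
Fno42II cuts after base 4 of each site, so after positions 73, 154.
Circular molecule, 2 cuts → 2 fragments:
  74–154 → 81 bp
  155–188 then 1–73 → 34 + 73 = 107 bp
Sorted largest to smallest: 107, 81 bp.

107, 81 bp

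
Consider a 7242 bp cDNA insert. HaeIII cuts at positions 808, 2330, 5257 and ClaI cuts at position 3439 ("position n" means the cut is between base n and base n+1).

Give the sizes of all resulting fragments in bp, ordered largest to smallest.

Combined cut positions (sorted): 808, 2330, 3439, 5257.
Linear molecule, 4 cuts → 5 fragments:
  808 − 0 = 808 bp
  2330 − 808 = 1522 bp
  3439 − 2330 = 1109 bp
  5257 − 3439 = 1818 bp
  7242 − 5257 = 1985 bp
Sorted largest to smallest: 1985, 1818, 1522, 1109, 808 bp.

1985, 1818, 1522, 1109, 808 bp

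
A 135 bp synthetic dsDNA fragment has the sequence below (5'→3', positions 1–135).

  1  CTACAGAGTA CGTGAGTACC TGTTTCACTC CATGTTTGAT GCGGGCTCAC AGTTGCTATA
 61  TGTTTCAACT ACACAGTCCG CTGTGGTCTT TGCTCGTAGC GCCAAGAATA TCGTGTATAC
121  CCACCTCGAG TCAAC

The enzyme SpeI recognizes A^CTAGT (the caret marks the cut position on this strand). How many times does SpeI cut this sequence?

No occurrence of ACTAGT is present in the sequence.
SpeI does not cut: 0 sites.

0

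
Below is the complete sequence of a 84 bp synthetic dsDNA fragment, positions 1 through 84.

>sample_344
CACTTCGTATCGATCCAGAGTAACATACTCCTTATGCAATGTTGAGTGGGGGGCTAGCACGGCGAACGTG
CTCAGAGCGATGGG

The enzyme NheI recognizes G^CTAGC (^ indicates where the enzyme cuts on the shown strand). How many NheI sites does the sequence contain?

1

GCTAGC occurs starting at position 53.
NheI cuts at 1 site.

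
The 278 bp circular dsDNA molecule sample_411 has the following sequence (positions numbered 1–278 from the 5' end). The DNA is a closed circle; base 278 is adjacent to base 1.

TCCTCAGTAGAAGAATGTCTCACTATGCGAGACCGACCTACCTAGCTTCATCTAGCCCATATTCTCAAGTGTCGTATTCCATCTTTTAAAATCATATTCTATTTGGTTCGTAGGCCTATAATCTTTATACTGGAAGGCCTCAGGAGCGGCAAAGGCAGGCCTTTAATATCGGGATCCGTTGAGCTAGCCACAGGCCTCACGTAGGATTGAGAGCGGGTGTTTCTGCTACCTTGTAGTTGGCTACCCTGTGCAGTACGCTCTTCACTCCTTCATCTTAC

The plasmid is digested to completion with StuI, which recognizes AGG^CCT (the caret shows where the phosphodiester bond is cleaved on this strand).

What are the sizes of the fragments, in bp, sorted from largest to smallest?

StuI sites (AGGCCT) start at positions 112, 135, 157, 192.
StuI cuts after base 3 of each site, so after positions 114, 137, 159, 194.
Circular molecule, 4 cuts → 4 fragments:
  115–137 → 23 bp
  138–159 → 22 bp
  160–194 → 35 bp
  195–278 then 1–114 → 84 + 114 = 198 bp
Sorted largest to smallest: 198, 35, 23, 22 bp.

198, 35, 23, 22 bp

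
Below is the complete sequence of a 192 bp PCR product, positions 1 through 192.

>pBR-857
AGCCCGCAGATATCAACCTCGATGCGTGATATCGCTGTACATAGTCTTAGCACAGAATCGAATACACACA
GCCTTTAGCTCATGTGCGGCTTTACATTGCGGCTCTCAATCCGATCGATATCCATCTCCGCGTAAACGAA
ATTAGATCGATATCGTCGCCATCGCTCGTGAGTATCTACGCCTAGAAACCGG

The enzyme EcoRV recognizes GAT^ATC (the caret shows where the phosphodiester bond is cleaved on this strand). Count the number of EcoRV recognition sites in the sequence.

4

GATATC occurs starting at positions 9, 28, 117, 149.
EcoRV cuts at 4 sites.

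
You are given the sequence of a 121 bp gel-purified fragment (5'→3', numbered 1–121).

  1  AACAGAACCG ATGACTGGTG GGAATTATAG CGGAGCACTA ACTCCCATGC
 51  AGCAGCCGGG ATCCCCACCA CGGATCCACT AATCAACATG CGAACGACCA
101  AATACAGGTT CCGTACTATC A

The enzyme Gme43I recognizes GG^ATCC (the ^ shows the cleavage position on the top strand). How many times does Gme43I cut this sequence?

GGATCC occurs starting at positions 59, 72.
Gme43I cuts at 2 sites.

2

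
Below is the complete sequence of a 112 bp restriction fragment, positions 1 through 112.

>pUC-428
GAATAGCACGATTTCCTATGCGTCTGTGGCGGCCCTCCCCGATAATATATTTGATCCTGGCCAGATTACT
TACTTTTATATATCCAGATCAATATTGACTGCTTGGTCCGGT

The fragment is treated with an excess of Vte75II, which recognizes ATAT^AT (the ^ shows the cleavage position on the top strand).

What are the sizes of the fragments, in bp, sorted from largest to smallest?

48, 33, 31 bp

Vte75II sites (ATATAT) start at positions 45, 78.
Vte75II cuts after base 4 of each site, so after positions 48, 81.
Linear molecule, 2 cuts → 3 fragments:
  1–48 → 48 bp
  49–81 → 33 bp
  82–112 → 31 bp
Sorted largest to smallest: 48, 33, 31 bp.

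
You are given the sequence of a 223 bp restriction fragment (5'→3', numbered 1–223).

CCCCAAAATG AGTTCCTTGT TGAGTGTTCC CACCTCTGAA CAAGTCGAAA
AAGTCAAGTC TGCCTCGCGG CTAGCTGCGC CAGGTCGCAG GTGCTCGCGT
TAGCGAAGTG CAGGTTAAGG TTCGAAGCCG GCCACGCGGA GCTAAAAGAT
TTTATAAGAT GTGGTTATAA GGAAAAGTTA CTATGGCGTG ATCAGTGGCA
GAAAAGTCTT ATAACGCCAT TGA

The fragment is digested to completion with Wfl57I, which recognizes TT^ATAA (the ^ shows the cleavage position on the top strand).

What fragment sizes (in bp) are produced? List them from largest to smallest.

153, 44, 13, 13 bp

Wfl57I sites (TTATAA) start at positions 152, 165, 209.
Wfl57I cuts after base 2 of each site, so after positions 153, 166, 210.
Linear molecule, 3 cuts → 4 fragments:
  1–153 → 153 bp
  154–166 → 13 bp
  167–210 → 44 bp
  211–223 → 13 bp
Sorted largest to smallest: 153, 44, 13, 13 bp.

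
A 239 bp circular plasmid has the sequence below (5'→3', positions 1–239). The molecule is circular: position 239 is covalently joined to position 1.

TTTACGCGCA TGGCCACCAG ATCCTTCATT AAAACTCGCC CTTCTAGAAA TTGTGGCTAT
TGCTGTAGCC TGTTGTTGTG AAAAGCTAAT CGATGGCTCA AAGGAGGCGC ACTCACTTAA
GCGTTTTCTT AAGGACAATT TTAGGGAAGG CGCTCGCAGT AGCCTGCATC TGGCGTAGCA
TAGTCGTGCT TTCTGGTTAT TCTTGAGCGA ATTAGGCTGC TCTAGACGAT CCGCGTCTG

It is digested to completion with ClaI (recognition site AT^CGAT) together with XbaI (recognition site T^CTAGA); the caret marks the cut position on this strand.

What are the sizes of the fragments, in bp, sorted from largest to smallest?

The ClaI site (ATCGAT) starts at position 89.
ClaI cuts after base 2 of each site, so after position 90.
XbaI sites (TCTAGA) start at positions 43, 221.
XbaI cuts after the first base of each site, so after positions 43, 221.
Combined cut positions: 43, 90, 221.
Circular molecule, 3 cuts → 3 fragments:
  44–90 → 47 bp
  91–221 → 131 bp
  222–239 then 1–43 → 18 + 43 = 61 bp
Sorted largest to smallest: 131, 61, 47 bp.

131, 61, 47 bp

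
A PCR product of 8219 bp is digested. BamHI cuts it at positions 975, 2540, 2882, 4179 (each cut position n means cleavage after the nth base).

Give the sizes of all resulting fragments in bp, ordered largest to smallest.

Linear molecule, 4 cuts → 5 fragments:
  975 − 0 = 975 bp
  2540 − 975 = 1565 bp
  2882 − 2540 = 342 bp
  4179 − 2882 = 1297 bp
  8219 − 4179 = 4040 bp
Sorted largest to smallest: 4040, 1565, 1297, 975, 342 bp.

4040, 1565, 1297, 975, 342 bp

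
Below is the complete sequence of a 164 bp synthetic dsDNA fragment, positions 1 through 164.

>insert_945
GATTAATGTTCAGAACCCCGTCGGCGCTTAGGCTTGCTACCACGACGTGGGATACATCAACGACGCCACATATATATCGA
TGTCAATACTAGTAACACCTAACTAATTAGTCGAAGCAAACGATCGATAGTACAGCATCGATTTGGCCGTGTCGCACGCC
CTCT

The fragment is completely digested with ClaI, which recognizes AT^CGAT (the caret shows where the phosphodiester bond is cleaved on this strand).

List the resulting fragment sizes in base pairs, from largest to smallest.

ClaI sites (ATCGAT) start at positions 76, 123, 137.
ClaI cuts after base 2 of each site, so after positions 77, 124, 138.
Linear molecule, 3 cuts → 4 fragments:
  1–77 → 77 bp
  78–124 → 47 bp
  125–138 → 14 bp
  139–164 → 26 bp
Sorted largest to smallest: 77, 47, 26, 14 bp.

77, 47, 26, 14 bp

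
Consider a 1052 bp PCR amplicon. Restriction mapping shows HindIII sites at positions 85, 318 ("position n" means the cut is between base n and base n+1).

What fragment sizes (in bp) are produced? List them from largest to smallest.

734, 233, 85 bp

Linear molecule, 2 cuts → 3 fragments:
  85 − 0 = 85 bp
  318 − 85 = 233 bp
  1052 − 318 = 734 bp
Sorted largest to smallest: 734, 233, 85 bp.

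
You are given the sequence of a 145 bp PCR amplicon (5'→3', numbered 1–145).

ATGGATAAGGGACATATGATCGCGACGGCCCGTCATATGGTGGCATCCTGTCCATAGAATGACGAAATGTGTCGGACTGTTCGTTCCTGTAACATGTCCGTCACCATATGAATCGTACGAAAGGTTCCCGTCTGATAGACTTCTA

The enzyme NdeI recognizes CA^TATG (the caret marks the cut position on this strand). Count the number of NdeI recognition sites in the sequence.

3

CATATG occurs starting at positions 13, 34, 105.
NdeI cuts at 3 sites.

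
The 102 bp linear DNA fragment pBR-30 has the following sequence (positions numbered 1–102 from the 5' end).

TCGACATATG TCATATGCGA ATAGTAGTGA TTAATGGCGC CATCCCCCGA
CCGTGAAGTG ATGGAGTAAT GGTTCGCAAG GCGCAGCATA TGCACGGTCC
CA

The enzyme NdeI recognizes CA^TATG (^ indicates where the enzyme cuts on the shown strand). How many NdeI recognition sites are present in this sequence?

CATATG occurs starting at positions 5, 12, 87.
NdeI cuts at 3 sites.

3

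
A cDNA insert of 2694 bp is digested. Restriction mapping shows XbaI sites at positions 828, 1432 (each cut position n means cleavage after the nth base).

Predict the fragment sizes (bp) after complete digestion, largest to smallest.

1262, 828, 604 bp

Linear molecule, 2 cuts → 3 fragments:
  828 − 0 = 828 bp
  1432 − 828 = 604 bp
  2694 − 1432 = 1262 bp
Sorted largest to smallest: 1262, 828, 604 bp.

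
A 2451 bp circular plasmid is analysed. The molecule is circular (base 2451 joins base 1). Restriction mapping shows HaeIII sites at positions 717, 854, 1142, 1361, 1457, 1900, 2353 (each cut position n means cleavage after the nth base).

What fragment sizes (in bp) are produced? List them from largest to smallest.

Circular molecule, 7 cuts → 7 fragments:
  854 − 717 = 137 bp
  1142 − 854 = 288 bp
  1361 − 1142 = 219 bp
  1457 − 1361 = 96 bp
  1900 − 1457 = 443 bp
  2353 − 1900 = 453 bp
  wrap: 2451 − 2353 + 717 = 815 bp
Sorted largest to smallest: 815, 453, 443, 288, 219, 137, 96 bp.

815, 453, 443, 288, 219, 137, 96 bp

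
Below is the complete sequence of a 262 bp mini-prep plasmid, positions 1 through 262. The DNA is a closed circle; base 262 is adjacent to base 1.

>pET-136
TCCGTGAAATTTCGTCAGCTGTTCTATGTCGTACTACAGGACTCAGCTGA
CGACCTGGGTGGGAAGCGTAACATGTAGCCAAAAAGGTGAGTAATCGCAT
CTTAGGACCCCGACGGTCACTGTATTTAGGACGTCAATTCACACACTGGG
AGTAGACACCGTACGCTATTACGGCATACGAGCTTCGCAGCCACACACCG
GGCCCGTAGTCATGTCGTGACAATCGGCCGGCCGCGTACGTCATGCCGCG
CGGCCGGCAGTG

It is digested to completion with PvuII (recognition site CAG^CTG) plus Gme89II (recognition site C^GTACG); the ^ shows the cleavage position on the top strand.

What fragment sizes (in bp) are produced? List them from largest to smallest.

PvuII sites (CAGCTG) start at positions 16, 44.
PvuII cuts after base 3 of each site, so after positions 18, 46.
Gme89II sites (CGTACG) start at positions 160, 235.
Gme89II cuts after the first base of each site, so after positions 160, 235.
Combined cut positions: 18, 46, 160, 235.
Circular molecule, 4 cuts → 4 fragments:
  19–46 → 28 bp
  47–160 → 114 bp
  161–235 → 75 bp
  236–262 then 1–18 → 27 + 18 = 45 bp
Sorted largest to smallest: 114, 75, 45, 28 bp.

114, 75, 45, 28 bp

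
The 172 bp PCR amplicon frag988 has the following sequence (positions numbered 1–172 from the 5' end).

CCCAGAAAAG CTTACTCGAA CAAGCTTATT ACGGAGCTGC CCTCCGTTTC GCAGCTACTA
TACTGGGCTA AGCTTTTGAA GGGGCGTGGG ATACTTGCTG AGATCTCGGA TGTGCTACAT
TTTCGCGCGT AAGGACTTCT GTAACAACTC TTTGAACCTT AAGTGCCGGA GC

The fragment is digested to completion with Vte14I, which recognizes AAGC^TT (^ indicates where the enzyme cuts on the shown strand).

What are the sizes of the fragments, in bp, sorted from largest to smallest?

Vte14I sites (AAGCTT) start at positions 8, 22, 70.
Vte14I cuts after base 4 of each site, so after positions 11, 25, 73.
Linear molecule, 3 cuts → 4 fragments:
  1–11 → 11 bp
  12–25 → 14 bp
  26–73 → 48 bp
  74–172 → 99 bp
Sorted largest to smallest: 99, 48, 14, 11 bp.

99, 48, 14, 11 bp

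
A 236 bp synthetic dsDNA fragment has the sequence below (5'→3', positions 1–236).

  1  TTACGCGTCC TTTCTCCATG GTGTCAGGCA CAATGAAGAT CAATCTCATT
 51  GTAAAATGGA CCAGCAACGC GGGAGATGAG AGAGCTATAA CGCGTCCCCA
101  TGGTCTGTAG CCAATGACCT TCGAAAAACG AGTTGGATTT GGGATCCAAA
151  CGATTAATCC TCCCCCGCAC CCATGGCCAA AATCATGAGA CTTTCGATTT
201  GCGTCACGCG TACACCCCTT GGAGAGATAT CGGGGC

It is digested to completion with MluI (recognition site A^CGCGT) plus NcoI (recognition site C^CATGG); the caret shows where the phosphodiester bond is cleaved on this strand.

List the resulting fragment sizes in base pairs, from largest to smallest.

MluI sites (ACGCGT) start at positions 3, 90, 206.
MluI cuts after the first base of each site, so after positions 3, 90, 206.
NcoI sites (CCATGG) start at positions 16, 98, 171.
NcoI cuts after the first base of each site, so after positions 16, 98, 171.
Combined cut positions: 3, 16, 90, 98, 171, 206.
Linear molecule, 6 cuts → 7 fragments:
  1–3 → 3 bp
  4–16 → 13 bp
  17–90 → 74 bp
  91–98 → 8 bp
  99–171 → 73 bp
  172–206 → 35 bp
  207–236 → 30 bp
Sorted largest to smallest: 74, 73, 35, 30, 13, 8, 3 bp.

74, 73, 35, 30, 13, 8, 3 bp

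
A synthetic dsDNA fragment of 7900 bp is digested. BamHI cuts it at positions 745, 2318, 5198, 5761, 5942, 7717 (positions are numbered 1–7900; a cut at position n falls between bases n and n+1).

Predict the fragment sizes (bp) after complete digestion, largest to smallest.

2880, 1775, 1573, 745, 563, 183, 181 bp

Linear molecule, 6 cuts → 7 fragments:
  745 − 0 = 745 bp
  2318 − 745 = 1573 bp
  5198 − 2318 = 2880 bp
  5761 − 5198 = 563 bp
  5942 − 5761 = 181 bp
  7717 − 5942 = 1775 bp
  7900 − 7717 = 183 bp
Sorted largest to smallest: 2880, 1775, 1573, 745, 563, 183, 181 bp.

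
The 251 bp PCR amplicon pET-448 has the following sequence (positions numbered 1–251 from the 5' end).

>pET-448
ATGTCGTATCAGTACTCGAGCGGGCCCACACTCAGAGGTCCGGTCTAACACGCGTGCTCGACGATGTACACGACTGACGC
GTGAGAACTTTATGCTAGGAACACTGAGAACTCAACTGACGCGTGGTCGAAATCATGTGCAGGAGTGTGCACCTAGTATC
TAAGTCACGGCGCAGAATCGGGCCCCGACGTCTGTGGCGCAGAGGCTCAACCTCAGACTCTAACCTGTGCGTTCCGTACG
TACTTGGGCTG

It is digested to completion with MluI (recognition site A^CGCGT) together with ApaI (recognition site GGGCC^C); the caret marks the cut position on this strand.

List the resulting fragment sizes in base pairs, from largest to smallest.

MluI sites (ACGCGT) start at positions 50, 77, 119.
MluI cuts after the first base of each site, so after positions 50, 77, 119.
ApaI sites (GGGCCC) start at positions 22, 180.
ApaI cuts after base 5 of each site (before the last base), so after positions 26, 184.
Combined cut positions: 26, 50, 77, 119, 184.
Linear molecule, 5 cuts → 6 fragments:
  1–26 → 26 bp
  27–50 → 24 bp
  51–77 → 27 bp
  78–119 → 42 bp
  120–184 → 65 bp
  185–251 → 67 bp
Sorted largest to smallest: 67, 65, 42, 27, 26, 24 bp.

67, 65, 42, 27, 26, 24 bp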